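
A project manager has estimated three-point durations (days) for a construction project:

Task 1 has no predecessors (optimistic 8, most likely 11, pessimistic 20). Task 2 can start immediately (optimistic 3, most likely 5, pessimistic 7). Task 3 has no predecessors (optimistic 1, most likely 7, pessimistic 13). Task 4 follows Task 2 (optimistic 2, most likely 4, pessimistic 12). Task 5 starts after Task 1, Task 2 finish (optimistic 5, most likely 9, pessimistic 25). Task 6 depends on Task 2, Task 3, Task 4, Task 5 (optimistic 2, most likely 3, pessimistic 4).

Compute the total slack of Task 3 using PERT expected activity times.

16 days

te_Task 1 = (8 + 4·11 + 20)/6 = 72/6 = 12
te_Task 2 = (3 + 4·5 + 7)/6 = 30/6 = 5
te_Task 3 = (1 + 4·7 + 13)/6 = 42/6 = 7
te_Task 4 = (2 + 4·4 + 12)/6 = 30/6 = 5
te_Task 5 = (5 + 4·9 + 25)/6 = 66/6 = 11
te_Task 6 = (2 + 4·3 + 4)/6 = 18/6 = 3

Forward pass:
ES_Task 1 = 0; EF_Task 1 = 12
ES_Task 2 = 0; EF_Task 2 = 5
ES_Task 3 = 0; EF_Task 3 = 7
ES_Task 4 = 5; EF_Task 4 = 5+5 = 10
ES_Task 5 = max(EF_Task 1=12, EF_Task 2=5) = 12; EF_Task 5 = 12+11 = 23
ES_Task 6 = max(EF_Task 2=5, EF_Task 3=7, EF_Task 4=10, EF_Task 5=23) = 23; EF_Task 6 = 23+3 = 26
Expected project duration μ = 26 days. Critical path: Task 1 → Task 5 → Task 6.

Backward pass:
LF_Task 6 = 26; LS_Task 6 = 26−3 = 23
LF_Task 5 = LS_Task 6 = 23; LS_Task 5 = 23−11 = 12
LF_Task 4 = LS_Task 6 = 23; LS_Task 4 = 23−5 = 18
LF_Task 3 = LS_Task 6 = 23; LS_Task 3 = 23−7 = 16
LF_Task 2 = min(LS_Task 4=18, LS_Task 5=12, LS_Task 6=23) = 12; LS_Task 2 = 12−5 = 7
LF_Task 1 = LS_Task 5 = 12; LS_Task 1 = 12−12 = 0
Slack_Task 3 = LS_Task 3 − ES_Task 3 = 16 − 0 = 16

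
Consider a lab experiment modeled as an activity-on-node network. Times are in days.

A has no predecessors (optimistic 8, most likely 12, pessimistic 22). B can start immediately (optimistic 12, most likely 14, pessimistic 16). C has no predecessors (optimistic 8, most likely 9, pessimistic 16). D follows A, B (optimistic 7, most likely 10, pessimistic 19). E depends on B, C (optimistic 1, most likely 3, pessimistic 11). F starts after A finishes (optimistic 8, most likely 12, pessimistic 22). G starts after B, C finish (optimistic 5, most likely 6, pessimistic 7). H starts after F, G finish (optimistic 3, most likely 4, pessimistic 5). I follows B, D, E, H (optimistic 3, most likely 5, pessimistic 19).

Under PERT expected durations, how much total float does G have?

te_A = (8 + 4·12 + 22)/6 = 78/6 = 13
te_B = (12 + 4·14 + 16)/6 = 84/6 = 14
te_C = (8 + 4·9 + 16)/6 = 60/6 = 10
te_D = (7 + 4·10 + 19)/6 = 66/6 = 11
te_E = (1 + 4·3 + 11)/6 = 24/6 = 4
te_F = (8 + 4·12 + 22)/6 = 78/6 = 13
te_G = (5 + 4·6 + 7)/6 = 36/6 = 6
te_H = (3 + 4·4 + 5)/6 = 24/6 = 4
te_I = (3 + 4·5 + 19)/6 = 42/6 = 7

Forward pass:
ES_A = 0; EF_A = 13
ES_B = 0; EF_B = 14
ES_C = 0; EF_C = 10
ES_D = max(EF_A=13, EF_B=14) = 14; EF_D = 14+11 = 25
ES_E = max(EF_B=14, EF_C=10) = 14; EF_E = 14+4 = 18
ES_F = 13; EF_F = 13+13 = 26
ES_G = max(EF_B=14, EF_C=10) = 14; EF_G = 14+6 = 20
ES_H = max(EF_F=26, EF_G=20) = 26; EF_H = 26+4 = 30
ES_I = max(EF_B=14, EF_D=25, EF_E=18, EF_H=30) = 30; EF_I = 30+7 = 37
Expected project duration μ = 37 days. Critical path: A → F → H → I.

Backward pass:
LF_I = 37; LS_I = 37−7 = 30
LF_H = LS_I = 30; LS_H = 30−4 = 26
LF_G = LS_H = 26; LS_G = 26−6 = 20
LF_F = LS_H = 26; LS_F = 26−13 = 13
LF_E = LS_I = 30; LS_E = 30−4 = 26
LF_D = LS_I = 30; LS_D = 30−11 = 19
LF_C = min(LS_E=26, LS_G=20) = 20; LS_C = 20−10 = 10
LF_B = min(LS_D=19, LS_E=26, LS_G=20, LS_I=30) = 19; LS_B = 19−14 = 5
LF_A = min(LS_D=19, LS_F=13) = 13; LS_A = 13−13 = 0
Slack_G = LS_G − ES_G = 20 − 14 = 6

6 days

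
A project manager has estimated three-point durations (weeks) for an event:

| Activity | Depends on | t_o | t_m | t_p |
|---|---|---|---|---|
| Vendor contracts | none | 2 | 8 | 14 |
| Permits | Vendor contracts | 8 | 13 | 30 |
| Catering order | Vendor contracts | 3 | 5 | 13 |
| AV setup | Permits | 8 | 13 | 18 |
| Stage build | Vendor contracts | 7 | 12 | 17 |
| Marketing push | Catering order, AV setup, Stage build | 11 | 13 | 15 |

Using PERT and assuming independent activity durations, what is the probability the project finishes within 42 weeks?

0.062

te_Vendor contracts = (2 + 4·8 + 14)/6 = 48/6 = 8; σ²_Vendor contracts = ((14−2)/6)² = 4.000
te_Permits = (8 + 4·13 + 30)/6 = 90/6 = 15; σ²_Permits = ((30−8)/6)² = 13.444
te_Catering order = (3 + 4·5 + 13)/6 = 36/6 = 6; σ²_Catering order = ((13−3)/6)² = 2.778
te_AV setup = (8 + 4·13 + 18)/6 = 78/6 = 13; σ²_AV setup = ((18−8)/6)² = 2.778
te_Stage build = (7 + 4·12 + 17)/6 = 72/6 = 12; σ²_Stage build = ((17−7)/6)² = 2.778
te_Marketing push = (11 + 4·13 + 15)/6 = 78/6 = 13; σ²_Marketing push = ((15−11)/6)² = 0.444

Forward pass:
ES_Vendor contracts = 0; EF_Vendor contracts = 8
ES_Permits = 8; EF_Permits = 8+15 = 23
ES_Catering order = 8; EF_Catering order = 8+6 = 14
ES_AV setup = 23; EF_AV setup = 23+13 = 36
ES_Stage build = 8; EF_Stage build = 8+12 = 20
ES_Marketing push = max(EF_Catering order=14, EF_AV setup=36, EF_Stage build=20) = 36; EF_Marketing push = 36+13 = 49
Expected project duration μ = 49 weeks. Critical path: Vendor contracts → Permits → AV setup → Marketing push.

Variance along critical path = 4.000 + 13.444 + 2.778 + 0.444 = 20.667; σ = √20.667 = 4.546 weeks.
Z = (42 − 49) / 4.546 = -1.540
P(T ≤ 42) = Φ(-1.540) ≈ 0.062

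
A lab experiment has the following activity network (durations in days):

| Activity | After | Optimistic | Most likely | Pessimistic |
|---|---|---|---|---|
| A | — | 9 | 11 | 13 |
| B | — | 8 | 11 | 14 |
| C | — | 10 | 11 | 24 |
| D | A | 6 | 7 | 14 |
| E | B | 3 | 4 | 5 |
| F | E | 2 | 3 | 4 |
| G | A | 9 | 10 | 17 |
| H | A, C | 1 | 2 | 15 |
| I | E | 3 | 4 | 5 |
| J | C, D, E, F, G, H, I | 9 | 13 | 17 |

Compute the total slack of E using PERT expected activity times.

te_A = (9 + 4·11 + 13)/6 = 66/6 = 11
te_B = (8 + 4·11 + 14)/6 = 66/6 = 11
te_C = (10 + 4·11 + 24)/6 = 78/6 = 13
te_D = (6 + 4·7 + 14)/6 = 48/6 = 8
te_E = (3 + 4·4 + 5)/6 = 24/6 = 4
te_F = (2 + 4·3 + 4)/6 = 18/6 = 3
te_G = (9 + 4·10 + 17)/6 = 66/6 = 11
te_H = (1 + 4·2 + 15)/6 = 24/6 = 4
te_I = (3 + 4·4 + 5)/6 = 24/6 = 4
te_J = (9 + 4·13 + 17)/6 = 78/6 = 13

Forward pass:
ES_A = 0; EF_A = 11
ES_B = 0; EF_B = 11
ES_C = 0; EF_C = 13
ES_D = 11; EF_D = 11+8 = 19
ES_E = 11; EF_E = 11+4 = 15
ES_F = 15; EF_F = 15+3 = 18
ES_G = 11; EF_G = 11+11 = 22
ES_H = max(EF_A=11, EF_C=13) = 13; EF_H = 13+4 = 17
ES_I = 15; EF_I = 15+4 = 19
ES_J = max(EF_C=13, EF_D=19, EF_E=15, EF_F=18, EF_G=22, EF_H=17, EF_I=19) = 22; EF_J = 22+13 = 35
Expected project duration μ = 35 days. Critical path: A → G → J.

Backward pass:
LF_J = 35; LS_J = 35−13 = 22
LF_I = LS_J = 22; LS_I = 22−4 = 18
LF_H = LS_J = 22; LS_H = 22−4 = 18
LF_G = LS_J = 22; LS_G = 22−11 = 11
LF_F = LS_J = 22; LS_F = 22−3 = 19
LF_E = min(LS_F=19, LS_I=18, LS_J=22) = 18; LS_E = 18−4 = 14
LF_D = LS_J = 22; LS_D = 22−8 = 14
LF_C = min(LS_H=18, LS_J=22) = 18; LS_C = 18−13 = 5
LF_B = LS_E = 14; LS_B = 14−11 = 3
LF_A = min(LS_D=14, LS_G=11, LS_H=18) = 11; LS_A = 11−11 = 0
Slack_E = LS_E − ES_E = 14 − 11 = 3

3 days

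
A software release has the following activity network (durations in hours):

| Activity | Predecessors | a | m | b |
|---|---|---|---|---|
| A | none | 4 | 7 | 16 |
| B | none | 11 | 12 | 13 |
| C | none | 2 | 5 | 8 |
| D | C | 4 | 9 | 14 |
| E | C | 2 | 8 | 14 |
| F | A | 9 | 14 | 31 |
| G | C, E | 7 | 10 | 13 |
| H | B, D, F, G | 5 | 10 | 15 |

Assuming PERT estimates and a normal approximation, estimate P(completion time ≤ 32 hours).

0.328

te_A = (4 + 4·7 + 16)/6 = 48/6 = 8; σ²_A = ((16−4)/6)² = 4.000
te_B = (11 + 4·12 + 13)/6 = 72/6 = 12; σ²_B = ((13−11)/6)² = 0.111
te_C = (2 + 4·5 + 8)/6 = 30/6 = 5; σ²_C = ((8−2)/6)² = 1.000
te_D = (4 + 4·9 + 14)/6 = 54/6 = 9; σ²_D = ((14−4)/6)² = 2.778
te_E = (2 + 4·8 + 14)/6 = 48/6 = 8; σ²_E = ((14−2)/6)² = 4.000
te_F = (9 + 4·14 + 31)/6 = 96/6 = 16; σ²_F = ((31−9)/6)² = 13.444
te_G = (7 + 4·10 + 13)/6 = 60/6 = 10; σ²_G = ((13−7)/6)² = 1.000
te_H = (5 + 4·10 + 15)/6 = 60/6 = 10; σ²_H = ((15−5)/6)² = 2.778

Forward pass:
ES_A = 0; EF_A = 8
ES_B = 0; EF_B = 12
ES_C = 0; EF_C = 5
ES_D = 5; EF_D = 5+9 = 14
ES_E = 5; EF_E = 5+8 = 13
ES_F = 8; EF_F = 8+16 = 24
ES_G = max(EF_C=5, EF_E=13) = 13; EF_G = 13+10 = 23
ES_H = max(EF_B=12, EF_D=14, EF_F=24, EF_G=23) = 24; EF_H = 24+10 = 34
Expected project duration μ = 34 hours. Critical path: A → F → H.

Variance along critical path = 4.000 + 13.444 + 2.778 = 20.222; σ = √20.222 = 4.497 hours.
Z = (32 − 34) / 4.497 = -0.445
P(T ≤ 32) = Φ(-0.445) ≈ 0.328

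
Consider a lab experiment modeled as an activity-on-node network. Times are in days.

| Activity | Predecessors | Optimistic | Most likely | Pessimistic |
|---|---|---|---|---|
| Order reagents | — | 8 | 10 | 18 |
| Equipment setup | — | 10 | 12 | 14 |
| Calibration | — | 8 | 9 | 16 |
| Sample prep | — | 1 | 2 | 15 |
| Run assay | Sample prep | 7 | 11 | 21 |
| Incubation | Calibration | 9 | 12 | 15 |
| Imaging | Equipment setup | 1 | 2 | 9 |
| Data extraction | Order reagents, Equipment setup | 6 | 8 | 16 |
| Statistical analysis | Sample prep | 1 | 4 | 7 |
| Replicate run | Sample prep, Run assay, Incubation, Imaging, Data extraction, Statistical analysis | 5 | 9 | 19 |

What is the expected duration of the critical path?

te_Order reagents = (8 + 4·10 + 18)/6 = 66/6 = 11
te_Equipment setup = (10 + 4·12 + 14)/6 = 72/6 = 12
te_Calibration = (8 + 4·9 + 16)/6 = 60/6 = 10
te_Sample prep = (1 + 4·2 + 15)/6 = 24/6 = 4
te_Run assay = (7 + 4·11 + 21)/6 = 72/6 = 12
te_Incubation = (9 + 4·12 + 15)/6 = 72/6 = 12
te_Imaging = (1 + 4·2 + 9)/6 = 18/6 = 3
te_Data extraction = (6 + 4·8 + 16)/6 = 54/6 = 9
te_Statistical analysis = (1 + 4·4 + 7)/6 = 24/6 = 4
te_Replicate run = (5 + 4·9 + 19)/6 = 60/6 = 10

Forward pass:
ES_Order reagents = 0; EF_Order reagents = 11
ES_Equipment setup = 0; EF_Equipment setup = 12
ES_Calibration = 0; EF_Calibration = 10
ES_Sample prep = 0; EF_Sample prep = 4
ES_Run assay = 4; EF_Run assay = 4+12 = 16
ES_Incubation = 10; EF_Incubation = 10+12 = 22
ES_Imaging = 12; EF_Imaging = 12+3 = 15
ES_Data extraction = max(EF_Order reagents=11, EF_Equipment setup=12) = 12; EF_Data extraction = 12+9 = 21
ES_Statistical analysis = 4; EF_Statistical analysis = 4+4 = 8
ES_Replicate run = max(EF_Sample prep=4, EF_Run assay=16, EF_Incubation=22, EF_Imaging=15, EF_Data extraction=21, EF_Statistical analysis=8) = 22; EF_Replicate run = 22+10 = 32
Expected project duration μ = 32 days. Critical path: Calibration → Incubation → Replicate run.

32 days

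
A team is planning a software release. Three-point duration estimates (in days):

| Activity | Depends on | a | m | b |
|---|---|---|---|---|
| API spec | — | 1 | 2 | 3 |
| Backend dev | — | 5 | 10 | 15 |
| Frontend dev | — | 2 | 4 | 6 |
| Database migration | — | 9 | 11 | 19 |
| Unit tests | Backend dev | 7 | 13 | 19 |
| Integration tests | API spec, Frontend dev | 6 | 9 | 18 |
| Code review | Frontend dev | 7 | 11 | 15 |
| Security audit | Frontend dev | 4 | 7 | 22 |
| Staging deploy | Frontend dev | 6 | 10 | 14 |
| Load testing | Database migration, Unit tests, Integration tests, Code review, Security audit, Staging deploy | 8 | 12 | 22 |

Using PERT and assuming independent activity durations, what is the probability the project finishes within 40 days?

te_API spec = (1 + 4·2 + 3)/6 = 12/6 = 2; σ²_API spec = ((3−1)/6)² = 0.111
te_Backend dev = (5 + 4·10 + 15)/6 = 60/6 = 10; σ²_Backend dev = ((15−5)/6)² = 2.778
te_Frontend dev = (2 + 4·4 + 6)/6 = 24/6 = 4; σ²_Frontend dev = ((6−2)/6)² = 0.444
te_Database migration = (9 + 4·11 + 19)/6 = 72/6 = 12; σ²_Database migration = ((19−9)/6)² = 2.778
te_Unit tests = (7 + 4·13 + 19)/6 = 78/6 = 13; σ²_Unit tests = ((19−7)/6)² = 4.000
te_Integration tests = (6 + 4·9 + 18)/6 = 60/6 = 10; σ²_Integration tests = ((18−6)/6)² = 4.000
te_Code review = (7 + 4·11 + 15)/6 = 66/6 = 11; σ²_Code review = ((15−7)/6)² = 1.778
te_Security audit = (4 + 4·7 + 22)/6 = 54/6 = 9; σ²_Security audit = ((22−4)/6)² = 9.000
te_Staging deploy = (6 + 4·10 + 14)/6 = 60/6 = 10; σ²_Staging deploy = ((14−6)/6)² = 1.778
te_Load testing = (8 + 4·12 + 22)/6 = 78/6 = 13; σ²_Load testing = ((22−8)/6)² = 5.444

Forward pass:
ES_API spec = 0; EF_API spec = 2
ES_Backend dev = 0; EF_Backend dev = 10
ES_Frontend dev = 0; EF_Frontend dev = 4
ES_Database migration = 0; EF_Database migration = 12
ES_Unit tests = 10; EF_Unit tests = 10+13 = 23
ES_Integration tests = max(EF_API spec=2, EF_Frontend dev=4) = 4; EF_Integration tests = 4+10 = 14
ES_Code review = 4; EF_Code review = 4+11 = 15
ES_Security audit = 4; EF_Security audit = 4+9 = 13
ES_Staging deploy = 4; EF_Staging deploy = 4+10 = 14
ES_Load testing = max(EF_Database migration=12, EF_Unit tests=23, EF_Integration tests=14, EF_Code review=15, EF_Security audit=13, EF_Staging deploy=14) = 23; EF_Load testing = 23+13 = 36
Expected project duration μ = 36 days. Critical path: Backend dev → Unit tests → Load testing.

Variance along critical path = 2.778 + 4.000 + 5.444 = 12.222; σ = √12.222 = 3.496 days.
Z = (40 − 36) / 3.496 = 1.144
P(T ≤ 40) = Φ(1.144) ≈ 0.874

0.874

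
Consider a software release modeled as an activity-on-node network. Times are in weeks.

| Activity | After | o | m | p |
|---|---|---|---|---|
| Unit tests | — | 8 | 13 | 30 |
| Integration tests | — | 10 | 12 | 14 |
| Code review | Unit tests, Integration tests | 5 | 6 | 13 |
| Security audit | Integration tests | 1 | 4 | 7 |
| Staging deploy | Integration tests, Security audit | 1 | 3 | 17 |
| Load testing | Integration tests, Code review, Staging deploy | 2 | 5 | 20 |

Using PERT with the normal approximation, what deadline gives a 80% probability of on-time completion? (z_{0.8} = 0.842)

33.1 weeks

te_Unit tests = (8 + 4·13 + 30)/6 = 90/6 = 15; σ²_Unit tests = ((30−8)/6)² = 13.444
te_Integration tests = (10 + 4·12 + 14)/6 = 72/6 = 12; σ²_Integration tests = ((14−10)/6)² = 0.444
te_Code review = (5 + 4·6 + 13)/6 = 42/6 = 7; σ²_Code review = ((13−5)/6)² = 1.778
te_Security audit = (1 + 4·4 + 7)/6 = 24/6 = 4; σ²_Security audit = ((7−1)/6)² = 1.000
te_Staging deploy = (1 + 4·3 + 17)/6 = 30/6 = 5; σ²_Staging deploy = ((17−1)/6)² = 7.111
te_Load testing = (2 + 4·5 + 20)/6 = 42/6 = 7; σ²_Load testing = ((20−2)/6)² = 9.000

Forward pass:
ES_Unit tests = 0; EF_Unit tests = 15
ES_Integration tests = 0; EF_Integration tests = 12
ES_Code review = max(EF_Unit tests=15, EF_Integration tests=12) = 15; EF_Code review = 15+7 = 22
ES_Security audit = 12; EF_Security audit = 12+4 = 16
ES_Staging deploy = max(EF_Integration tests=12, EF_Security audit=16) = 16; EF_Staging deploy = 16+5 = 21
ES_Load testing = max(EF_Integration tests=12, EF_Code review=22, EF_Staging deploy=21) = 22; EF_Load testing = 22+7 = 29
Expected project duration μ = 29 weeks. Critical path: Unit tests → Code review → Load testing.

Variance along critical path = 13.444 + 1.778 + 9.000 = 24.222; σ = 4.922 weeks.
D = μ + z·σ = 29 + 0.842·4.922 = 33.1 weeks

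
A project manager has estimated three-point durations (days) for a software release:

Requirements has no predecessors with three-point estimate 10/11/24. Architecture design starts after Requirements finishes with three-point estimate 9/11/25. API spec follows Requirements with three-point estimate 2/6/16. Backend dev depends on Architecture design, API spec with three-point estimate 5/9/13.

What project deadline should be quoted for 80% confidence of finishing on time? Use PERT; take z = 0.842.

te_Requirements = (10 + 4·11 + 24)/6 = 78/6 = 13; σ²_Requirements = ((24−10)/6)² = 5.444
te_Architecture design = (9 + 4·11 + 25)/6 = 78/6 = 13; σ²_Architecture design = ((25−9)/6)² = 7.111
te_API spec = (2 + 4·6 + 16)/6 = 42/6 = 7; σ²_API spec = ((16−2)/6)² = 5.444
te_Backend dev = (5 + 4·9 + 13)/6 = 54/6 = 9; σ²_Backend dev = ((13−5)/6)² = 1.778

Forward pass:
ES_Requirements = 0; EF_Requirements = 13
ES_Architecture design = 13; EF_Architecture design = 13+13 = 26
ES_API spec = 13; EF_API spec = 13+7 = 20
ES_Backend dev = max(EF_Architecture design=26, EF_API spec=20) = 26; EF_Backend dev = 26+9 = 35
Expected project duration μ = 35 days. Critical path: Requirements → Architecture design → Backend dev.

Variance along critical path = 5.444 + 7.111 + 1.778 = 14.333; σ = 3.786 days.
D = μ + z·σ = 35 + 0.842·3.786 = 38.2 days

38.2 days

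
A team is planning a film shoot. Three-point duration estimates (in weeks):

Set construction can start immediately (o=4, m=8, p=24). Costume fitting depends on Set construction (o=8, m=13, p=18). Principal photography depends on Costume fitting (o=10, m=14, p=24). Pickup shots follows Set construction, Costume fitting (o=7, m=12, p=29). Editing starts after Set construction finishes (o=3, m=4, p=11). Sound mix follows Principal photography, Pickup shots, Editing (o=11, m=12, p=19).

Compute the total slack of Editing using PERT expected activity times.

23 weeks

te_Set construction = (4 + 4·8 + 24)/6 = 60/6 = 10
te_Costume fitting = (8 + 4·13 + 18)/6 = 78/6 = 13
te_Principal photography = (10 + 4·14 + 24)/6 = 90/6 = 15
te_Pickup shots = (7 + 4·12 + 29)/6 = 84/6 = 14
te_Editing = (3 + 4·4 + 11)/6 = 30/6 = 5
te_Sound mix = (11 + 4·12 + 19)/6 = 78/6 = 13

Forward pass:
ES_Set construction = 0; EF_Set construction = 10
ES_Costume fitting = 10; EF_Costume fitting = 10+13 = 23
ES_Principal photography = 23; EF_Principal photography = 23+15 = 38
ES_Pickup shots = max(EF_Set construction=10, EF_Costume fitting=23) = 23; EF_Pickup shots = 23+14 = 37
ES_Editing = 10; EF_Editing = 10+5 = 15
ES_Sound mix = max(EF_Principal photography=38, EF_Pickup shots=37, EF_Editing=15) = 38; EF_Sound mix = 38+13 = 51
Expected project duration μ = 51 weeks. Critical path: Set construction → Costume fitting → Principal photography → Sound mix.

Backward pass:
LF_Sound mix = 51; LS_Sound mix = 51−13 = 38
LF_Editing = LS_Sound mix = 38; LS_Editing = 38−5 = 33
LF_Pickup shots = LS_Sound mix = 38; LS_Pickup shots = 38−14 = 24
LF_Principal photography = LS_Sound mix = 38; LS_Principal photography = 38−15 = 23
LF_Costume fitting = min(LS_Principal photography=23, LS_Pickup shots=24) = 23; LS_Costume fitting = 23−13 = 10
LF_Set construction = min(LS_Costume fitting=10, LS_Pickup shots=24, LS_Editing=33) = 10; LS_Set construction = 10−10 = 0
Slack_Editing = LS_Editing − ES_Editing = 33 − 10 = 23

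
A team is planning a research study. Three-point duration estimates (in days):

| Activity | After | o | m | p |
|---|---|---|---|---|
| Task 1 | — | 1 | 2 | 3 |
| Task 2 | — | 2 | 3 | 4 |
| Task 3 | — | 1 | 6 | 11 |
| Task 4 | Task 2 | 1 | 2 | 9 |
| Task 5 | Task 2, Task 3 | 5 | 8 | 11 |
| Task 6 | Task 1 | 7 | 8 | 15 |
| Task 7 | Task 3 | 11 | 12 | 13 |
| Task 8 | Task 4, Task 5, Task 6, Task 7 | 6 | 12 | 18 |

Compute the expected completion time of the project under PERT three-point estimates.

30 days

te_Task 1 = (1 + 4·2 + 3)/6 = 12/6 = 2
te_Task 2 = (2 + 4·3 + 4)/6 = 18/6 = 3
te_Task 3 = (1 + 4·6 + 11)/6 = 36/6 = 6
te_Task 4 = (1 + 4·2 + 9)/6 = 18/6 = 3
te_Task 5 = (5 + 4·8 + 11)/6 = 48/6 = 8
te_Task 6 = (7 + 4·8 + 15)/6 = 54/6 = 9
te_Task 7 = (11 + 4·12 + 13)/6 = 72/6 = 12
te_Task 8 = (6 + 4·12 + 18)/6 = 72/6 = 12

Forward pass:
ES_Task 1 = 0; EF_Task 1 = 2
ES_Task 2 = 0; EF_Task 2 = 3
ES_Task 3 = 0; EF_Task 3 = 6
ES_Task 4 = 3; EF_Task 4 = 3+3 = 6
ES_Task 5 = max(EF_Task 2=3, EF_Task 3=6) = 6; EF_Task 5 = 6+8 = 14
ES_Task 6 = 2; EF_Task 6 = 2+9 = 11
ES_Task 7 = 6; EF_Task 7 = 6+12 = 18
ES_Task 8 = max(EF_Task 4=6, EF_Task 5=14, EF_Task 6=11, EF_Task 7=18) = 18; EF_Task 8 = 18+12 = 30
Expected project duration μ = 30 days. Critical path: Task 3 → Task 7 → Task 8.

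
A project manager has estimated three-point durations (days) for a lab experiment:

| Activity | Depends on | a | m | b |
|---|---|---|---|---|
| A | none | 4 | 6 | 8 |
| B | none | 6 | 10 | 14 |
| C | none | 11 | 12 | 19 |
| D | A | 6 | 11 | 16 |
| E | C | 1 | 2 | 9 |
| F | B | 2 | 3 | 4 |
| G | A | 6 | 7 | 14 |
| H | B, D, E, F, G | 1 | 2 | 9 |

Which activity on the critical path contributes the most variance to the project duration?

te_A = (4 + 4·6 + 8)/6 = 36/6 = 6; σ²_A = ((8−4)/6)² = 0.444
te_B = (6 + 4·10 + 14)/6 = 60/6 = 10; σ²_B = ((14−6)/6)² = 1.778
te_C = (11 + 4·12 + 19)/6 = 78/6 = 13; σ²_C = ((19−11)/6)² = 1.778
te_D = (6 + 4·11 + 16)/6 = 66/6 = 11; σ²_D = ((16−6)/6)² = 2.778
te_E = (1 + 4·2 + 9)/6 = 18/6 = 3; σ²_E = ((9−1)/6)² = 1.778
te_F = (2 + 4·3 + 4)/6 = 18/6 = 3; σ²_F = ((4−2)/6)² = 0.111
te_G = (6 + 4·7 + 14)/6 = 48/6 = 8; σ²_G = ((14−6)/6)² = 1.778
te_H = (1 + 4·2 + 9)/6 = 18/6 = 3; σ²_H = ((9−1)/6)² = 1.778

Forward pass:
ES_A = 0; EF_A = 6
ES_B = 0; EF_B = 10
ES_C = 0; EF_C = 13
ES_D = 6; EF_D = 6+11 = 17
ES_E = 13; EF_E = 13+3 = 16
ES_F = 10; EF_F = 10+3 = 13
ES_G = 6; EF_G = 6+8 = 14
ES_H = max(EF_B=10, EF_D=17, EF_E=16, EF_F=13, EF_G=14) = 17; EF_H = 17+3 = 20
Expected project duration μ = 20 days. Critical path: A → D → H.

Variances on critical path: σ²_A=0.444, σ²_D=2.778, σ²_H=1.778.
Largest is σ²_D = 2.778.

D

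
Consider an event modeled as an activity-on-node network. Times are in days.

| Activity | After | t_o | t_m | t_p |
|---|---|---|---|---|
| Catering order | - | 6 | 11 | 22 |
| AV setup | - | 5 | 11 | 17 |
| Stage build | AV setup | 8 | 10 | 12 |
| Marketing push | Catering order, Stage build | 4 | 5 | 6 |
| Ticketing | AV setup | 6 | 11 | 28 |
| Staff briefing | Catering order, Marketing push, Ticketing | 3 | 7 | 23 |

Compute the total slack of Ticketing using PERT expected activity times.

2 days

te_Catering order = (6 + 4·11 + 22)/6 = 72/6 = 12
te_AV setup = (5 + 4·11 + 17)/6 = 66/6 = 11
te_Stage build = (8 + 4·10 + 12)/6 = 60/6 = 10
te_Marketing push = (4 + 4·5 + 6)/6 = 30/6 = 5
te_Ticketing = (6 + 4·11 + 28)/6 = 78/6 = 13
te_Staff briefing = (3 + 4·7 + 23)/6 = 54/6 = 9

Forward pass:
ES_Catering order = 0; EF_Catering order = 12
ES_AV setup = 0; EF_AV setup = 11
ES_Stage build = 11; EF_Stage build = 11+10 = 21
ES_Marketing push = max(EF_Catering order=12, EF_Stage build=21) = 21; EF_Marketing push = 21+5 = 26
ES_Ticketing = 11; EF_Ticketing = 11+13 = 24
ES_Staff briefing = max(EF_Catering order=12, EF_Marketing push=26, EF_Ticketing=24) = 26; EF_Staff briefing = 26+9 = 35
Expected project duration μ = 35 days. Critical path: AV setup → Stage build → Marketing push → Staff briefing.

Backward pass:
LF_Staff briefing = 35; LS_Staff briefing = 35−9 = 26
LF_Ticketing = LS_Staff briefing = 26; LS_Ticketing = 26−13 = 13
LF_Marketing push = LS_Staff briefing = 26; LS_Marketing push = 26−5 = 21
LF_Stage build = LS_Marketing push = 21; LS_Stage build = 21−10 = 11
LF_AV setup = min(LS_Stage build=11, LS_Ticketing=13) = 11; LS_AV setup = 11−11 = 0
LF_Catering order = min(LS_Marketing push=21, LS_Staff briefing=26) = 21; LS_Catering order = 21−12 = 9
Slack_Ticketing = LS_Ticketing − ES_Ticketing = 13 − 11 = 2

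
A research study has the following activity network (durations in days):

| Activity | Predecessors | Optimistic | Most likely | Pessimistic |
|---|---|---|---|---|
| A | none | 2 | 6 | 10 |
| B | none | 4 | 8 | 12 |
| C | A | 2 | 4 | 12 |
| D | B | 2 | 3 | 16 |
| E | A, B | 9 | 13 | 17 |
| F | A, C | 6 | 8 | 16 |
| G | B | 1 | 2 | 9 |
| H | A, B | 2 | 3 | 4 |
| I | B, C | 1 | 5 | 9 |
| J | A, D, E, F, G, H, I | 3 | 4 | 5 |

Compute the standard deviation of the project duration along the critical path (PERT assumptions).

te_A = (2 + 4·6 + 10)/6 = 36/6 = 6; σ²_A = ((10−2)/6)² = 1.778
te_B = (4 + 4·8 + 12)/6 = 48/6 = 8; σ²_B = ((12−4)/6)² = 1.778
te_C = (2 + 4·4 + 12)/6 = 30/6 = 5; σ²_C = ((12−2)/6)² = 2.778
te_D = (2 + 4·3 + 16)/6 = 30/6 = 5; σ²_D = ((16−2)/6)² = 5.444
te_E = (9 + 4·13 + 17)/6 = 78/6 = 13; σ²_E = ((17−9)/6)² = 1.778
te_F = (6 + 4·8 + 16)/6 = 54/6 = 9; σ²_F = ((16−6)/6)² = 2.778
te_G = (1 + 4·2 + 9)/6 = 18/6 = 3; σ²_G = ((9−1)/6)² = 1.778
te_H = (2 + 4·3 + 4)/6 = 18/6 = 3; σ²_H = ((4−2)/6)² = 0.111
te_I = (1 + 4·5 + 9)/6 = 30/6 = 5; σ²_I = ((9−1)/6)² = 1.778
te_J = (3 + 4·4 + 5)/6 = 24/6 = 4; σ²_J = ((5−3)/6)² = 0.111

Forward pass:
ES_A = 0; EF_A = 6
ES_B = 0; EF_B = 8
ES_C = 6; EF_C = 6+5 = 11
ES_D = 8; EF_D = 8+5 = 13
ES_E = max(EF_A=6, EF_B=8) = 8; EF_E = 8+13 = 21
ES_F = max(EF_A=6, EF_C=11) = 11; EF_F = 11+9 = 20
ES_G = 8; EF_G = 8+3 = 11
ES_H = max(EF_A=6, EF_B=8) = 8; EF_H = 8+3 = 11
ES_I = max(EF_B=8, EF_C=11) = 11; EF_I = 11+5 = 16
ES_J = max(EF_A=6, EF_D=13, EF_E=21, EF_F=20, EF_G=11, EF_H=11, EF_I=16) = 21; EF_J = 21+4 = 25
Expected project duration μ = 25 days. Critical path: B → E → J.

Variance along critical path = 1.778 + 1.778 + 0.111 = 3.667
σ = √3.667 = 1.915 days

1.91 days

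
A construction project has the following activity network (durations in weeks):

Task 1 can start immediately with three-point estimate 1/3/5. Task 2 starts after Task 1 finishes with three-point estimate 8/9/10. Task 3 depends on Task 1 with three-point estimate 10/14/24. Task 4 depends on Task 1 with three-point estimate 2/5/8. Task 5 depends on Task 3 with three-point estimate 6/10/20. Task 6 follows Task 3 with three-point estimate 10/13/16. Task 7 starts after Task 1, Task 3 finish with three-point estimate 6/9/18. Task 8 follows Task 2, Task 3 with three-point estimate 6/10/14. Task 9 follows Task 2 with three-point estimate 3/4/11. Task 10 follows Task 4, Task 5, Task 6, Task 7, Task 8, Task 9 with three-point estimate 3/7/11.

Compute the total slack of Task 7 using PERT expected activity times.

te_Task 1 = (1 + 4·3 + 5)/6 = 18/6 = 3
te_Task 2 = (8 + 4·9 + 10)/6 = 54/6 = 9
te_Task 3 = (10 + 4·14 + 24)/6 = 90/6 = 15
te_Task 4 = (2 + 4·5 + 8)/6 = 30/6 = 5
te_Task 5 = (6 + 4·10 + 20)/6 = 66/6 = 11
te_Task 6 = (10 + 4·13 + 16)/6 = 78/6 = 13
te_Task 7 = (6 + 4·9 + 18)/6 = 60/6 = 10
te_Task 8 = (6 + 4·10 + 14)/6 = 60/6 = 10
te_Task 9 = (3 + 4·4 + 11)/6 = 30/6 = 5
te_Task 10 = (3 + 4·7 + 11)/6 = 42/6 = 7

Forward pass:
ES_Task 1 = 0; EF_Task 1 = 3
ES_Task 2 = 3; EF_Task 2 = 3+9 = 12
ES_Task 3 = 3; EF_Task 3 = 3+15 = 18
ES_Task 4 = 3; EF_Task 4 = 3+5 = 8
ES_Task 5 = 18; EF_Task 5 = 18+11 = 29
ES_Task 6 = 18; EF_Task 6 = 18+13 = 31
ES_Task 7 = max(EF_Task 1=3, EF_Task 3=18) = 18; EF_Task 7 = 18+10 = 28
ES_Task 8 = max(EF_Task 2=12, EF_Task 3=18) = 18; EF_Task 8 = 18+10 = 28
ES_Task 9 = 12; EF_Task 9 = 12+5 = 17
ES_Task 10 = max(EF_Task 4=8, EF_Task 5=29, EF_Task 6=31, EF_Task 7=28, EF_Task 8=28, EF_Task 9=17) = 31; EF_Task 10 = 31+7 = 38
Expected project duration μ = 38 weeks. Critical path: Task 1 → Task 3 → Task 6 → Task 10.

Backward pass:
LF_Task 10 = 38; LS_Task 10 = 38−7 = 31
LF_Task 9 = LS_Task 10 = 31; LS_Task 9 = 31−5 = 26
LF_Task 8 = LS_Task 10 = 31; LS_Task 8 = 31−10 = 21
LF_Task 7 = LS_Task 10 = 31; LS_Task 7 = 31−10 = 21
LF_Task 6 = LS_Task 10 = 31; LS_Task 6 = 31−13 = 18
LF_Task 5 = LS_Task 10 = 31; LS_Task 5 = 31−11 = 20
LF_Task 4 = LS_Task 10 = 31; LS_Task 4 = 31−5 = 26
LF_Task 3 = min(LS_Task 5=20, LS_Task 6=18, LS_Task 7=21, LS_Task 8=21) = 18; LS_Task 3 = 18−15 = 3
LF_Task 2 = min(LS_Task 8=21, LS_Task 9=26) = 21; LS_Task 2 = 21−9 = 12
LF_Task 1 = min(LS_Task 2=12, LS_Task 3=3, LS_Task 4=26, LS_Task 7=21) = 3; LS_Task 1 = 3−3 = 0
Slack_Task 7 = LS_Task 7 − ES_Task 7 = 21 − 18 = 3

3 weeks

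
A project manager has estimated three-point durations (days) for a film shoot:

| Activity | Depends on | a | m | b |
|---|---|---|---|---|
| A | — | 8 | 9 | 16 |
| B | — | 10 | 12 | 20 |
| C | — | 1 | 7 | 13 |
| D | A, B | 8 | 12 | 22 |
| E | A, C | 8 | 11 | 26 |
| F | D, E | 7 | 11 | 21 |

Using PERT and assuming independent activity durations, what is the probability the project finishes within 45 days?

0.971

te_A = (8 + 4·9 + 16)/6 = 60/6 = 10; σ²_A = ((16−8)/6)² = 1.778
te_B = (10 + 4·12 + 20)/6 = 78/6 = 13; σ²_B = ((20−10)/6)² = 2.778
te_C = (1 + 4·7 + 13)/6 = 42/6 = 7; σ²_C = ((13−1)/6)² = 4.000
te_D = (8 + 4·12 + 22)/6 = 78/6 = 13; σ²_D = ((22−8)/6)² = 5.444
te_E = (8 + 4·11 + 26)/6 = 78/6 = 13; σ²_E = ((26−8)/6)² = 9.000
te_F = (7 + 4·11 + 21)/6 = 72/6 = 12; σ²_F = ((21−7)/6)² = 5.444

Forward pass:
ES_A = 0; EF_A = 10
ES_B = 0; EF_B = 13
ES_C = 0; EF_C = 7
ES_D = max(EF_A=10, EF_B=13) = 13; EF_D = 13+13 = 26
ES_E = max(EF_A=10, EF_C=7) = 10; EF_E = 10+13 = 23
ES_F = max(EF_D=26, EF_E=23) = 26; EF_F = 26+12 = 38
Expected project duration μ = 38 days. Critical path: B → D → F.

Variance along critical path = 2.778 + 5.444 + 5.444 = 13.667; σ = √13.667 = 3.697 days.
Z = (45 − 38) / 3.697 = 1.894
P(T ≤ 45) = Φ(1.894) ≈ 0.971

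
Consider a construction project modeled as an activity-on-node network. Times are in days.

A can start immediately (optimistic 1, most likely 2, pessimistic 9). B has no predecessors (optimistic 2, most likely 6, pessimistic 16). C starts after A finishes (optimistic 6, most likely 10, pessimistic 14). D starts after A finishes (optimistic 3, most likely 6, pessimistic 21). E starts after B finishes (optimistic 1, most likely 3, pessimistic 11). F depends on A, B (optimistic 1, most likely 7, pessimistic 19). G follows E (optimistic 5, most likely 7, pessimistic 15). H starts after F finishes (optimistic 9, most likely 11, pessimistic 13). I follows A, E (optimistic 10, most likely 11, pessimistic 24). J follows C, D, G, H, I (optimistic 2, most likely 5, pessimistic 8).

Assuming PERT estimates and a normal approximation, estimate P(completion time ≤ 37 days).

0.934

te_A = (1 + 4·2 + 9)/6 = 18/6 = 3; σ²_A = ((9−1)/6)² = 1.778
te_B = (2 + 4·6 + 16)/6 = 42/6 = 7; σ²_B = ((16−2)/6)² = 5.444
te_C = (6 + 4·10 + 14)/6 = 60/6 = 10; σ²_C = ((14−6)/6)² = 1.778
te_D = (3 + 4·6 + 21)/6 = 48/6 = 8; σ²_D = ((21−3)/6)² = 9.000
te_E = (1 + 4·3 + 11)/6 = 24/6 = 4; σ²_E = ((11−1)/6)² = 2.778
te_F = (1 + 4·7 + 19)/6 = 48/6 = 8; σ²_F = ((19−1)/6)² = 9.000
te_G = (5 + 4·7 + 15)/6 = 48/6 = 8; σ²_G = ((15−5)/6)² = 2.778
te_H = (9 + 4·11 + 13)/6 = 66/6 = 11; σ²_H = ((13−9)/6)² = 0.444
te_I = (10 + 4·11 + 24)/6 = 78/6 = 13; σ²_I = ((24−10)/6)² = 5.444
te_J = (2 + 4·5 + 8)/6 = 30/6 = 5; σ²_J = ((8−2)/6)² = 1.000

Forward pass:
ES_A = 0; EF_A = 3
ES_B = 0; EF_B = 7
ES_C = 3; EF_C = 3+10 = 13
ES_D = 3; EF_D = 3+8 = 11
ES_E = 7; EF_E = 7+4 = 11
ES_F = max(EF_A=3, EF_B=7) = 7; EF_F = 7+8 = 15
ES_G = 11; EF_G = 11+8 = 19
ES_H = 15; EF_H = 15+11 = 26
ES_I = max(EF_A=3, EF_E=11) = 11; EF_I = 11+13 = 24
ES_J = max(EF_C=13, EF_D=11, EF_G=19, EF_H=26, EF_I=24) = 26; EF_J = 26+5 = 31
Expected project duration μ = 31 days. Critical path: B → F → H → J.

Variance along critical path = 5.444 + 9.000 + 0.444 + 1.000 = 15.889; σ = √15.889 = 3.986 days.
Z = (37 − 31) / 3.986 = 1.505
P(T ≤ 37) = Φ(1.505) ≈ 0.934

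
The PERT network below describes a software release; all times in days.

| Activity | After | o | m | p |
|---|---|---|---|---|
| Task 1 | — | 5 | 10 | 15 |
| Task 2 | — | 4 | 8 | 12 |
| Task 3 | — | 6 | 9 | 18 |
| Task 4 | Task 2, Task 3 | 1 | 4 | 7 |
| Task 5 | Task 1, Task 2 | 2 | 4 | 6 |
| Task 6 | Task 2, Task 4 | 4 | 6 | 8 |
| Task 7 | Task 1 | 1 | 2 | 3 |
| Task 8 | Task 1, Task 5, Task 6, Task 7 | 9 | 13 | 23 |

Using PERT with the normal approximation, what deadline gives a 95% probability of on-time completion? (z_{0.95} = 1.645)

te_Task 1 = (5 + 4·10 + 15)/6 = 60/6 = 10; σ²_Task 1 = ((15−5)/6)² = 2.778
te_Task 2 = (4 + 4·8 + 12)/6 = 48/6 = 8; σ²_Task 2 = ((12−4)/6)² = 1.778
te_Task 3 = (6 + 4·9 + 18)/6 = 60/6 = 10; σ²_Task 3 = ((18−6)/6)² = 4.000
te_Task 4 = (1 + 4·4 + 7)/6 = 24/6 = 4; σ²_Task 4 = ((7−1)/6)² = 1.000
te_Task 5 = (2 + 4·4 + 6)/6 = 24/6 = 4; σ²_Task 5 = ((6−2)/6)² = 0.444
te_Task 6 = (4 + 4·6 + 8)/6 = 36/6 = 6; σ²_Task 6 = ((8−4)/6)² = 0.444
te_Task 7 = (1 + 4·2 + 3)/6 = 12/6 = 2; σ²_Task 7 = ((3−1)/6)² = 0.111
te_Task 8 = (9 + 4·13 + 23)/6 = 84/6 = 14; σ²_Task 8 = ((23−9)/6)² = 5.444

Forward pass:
ES_Task 1 = 0; EF_Task 1 = 10
ES_Task 2 = 0; EF_Task 2 = 8
ES_Task 3 = 0; EF_Task 3 = 10
ES_Task 4 = max(EF_Task 2=8, EF_Task 3=10) = 10; EF_Task 4 = 10+4 = 14
ES_Task 5 = max(EF_Task 1=10, EF_Task 2=8) = 10; EF_Task 5 = 10+4 = 14
ES_Task 6 = max(EF_Task 2=8, EF_Task 4=14) = 14; EF_Task 6 = 14+6 = 20
ES_Task 7 = 10; EF_Task 7 = 10+2 = 12
ES_Task 8 = max(EF_Task 1=10, EF_Task 5=14, EF_Task 6=20, EF_Task 7=12) = 20; EF_Task 8 = 20+14 = 34
Expected project duration μ = 34 days. Critical path: Task 3 → Task 4 → Task 6 → Task 8.

Variance along critical path = 4.000 + 1.000 + 0.444 + 5.444 = 10.889; σ = 3.300 days.
D = μ + z·σ = 34 + 1.645·3.300 = 39.4 days

39.4 days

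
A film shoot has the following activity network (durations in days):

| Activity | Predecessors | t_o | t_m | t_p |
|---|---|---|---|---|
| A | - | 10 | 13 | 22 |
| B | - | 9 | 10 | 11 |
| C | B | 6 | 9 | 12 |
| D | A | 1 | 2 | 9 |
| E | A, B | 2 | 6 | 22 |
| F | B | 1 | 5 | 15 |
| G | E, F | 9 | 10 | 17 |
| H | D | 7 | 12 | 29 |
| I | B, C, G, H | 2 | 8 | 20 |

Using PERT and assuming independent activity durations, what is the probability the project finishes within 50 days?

te_A = (10 + 4·13 + 22)/6 = 84/6 = 14; σ²_A = ((22−10)/6)² = 4.000
te_B = (9 + 4·10 + 11)/6 = 60/6 = 10; σ²_B = ((11−9)/6)² = 0.111
te_C = (6 + 4·9 + 12)/6 = 54/6 = 9; σ²_C = ((12−6)/6)² = 1.000
te_D = (1 + 4·2 + 9)/6 = 18/6 = 3; σ²_D = ((9−1)/6)² = 1.778
te_E = (2 + 4·6 + 22)/6 = 48/6 = 8; σ²_E = ((22−2)/6)² = 11.111
te_F = (1 + 4·5 + 15)/6 = 36/6 = 6; σ²_F = ((15−1)/6)² = 5.444
te_G = (9 + 4·10 + 17)/6 = 66/6 = 11; σ²_G = ((17−9)/6)² = 1.778
te_H = (7 + 4·12 + 29)/6 = 84/6 = 14; σ²_H = ((29−7)/6)² = 13.444
te_I = (2 + 4·8 + 20)/6 = 54/6 = 9; σ²_I = ((20−2)/6)² = 9.000

Forward pass:
ES_A = 0; EF_A = 14
ES_B = 0; EF_B = 10
ES_C = 10; EF_C = 10+9 = 19
ES_D = 14; EF_D = 14+3 = 17
ES_E = max(EF_A=14, EF_B=10) = 14; EF_E = 14+8 = 22
ES_F = 10; EF_F = 10+6 = 16
ES_G = max(EF_E=22, EF_F=16) = 22; EF_G = 22+11 = 33
ES_H = 17; EF_H = 17+14 = 31
ES_I = max(EF_B=10, EF_C=19, EF_G=33, EF_H=31) = 33; EF_I = 33+9 = 42
Expected project duration μ = 42 days. Critical path: A → E → G → I.

Variance along critical path = 4.000 + 11.111 + 1.778 + 9.000 = 25.889; σ = √25.889 = 5.088 days.
Z = (50 − 42) / 5.088 = 1.572
P(T ≤ 50) = Φ(1.572) ≈ 0.942

0.942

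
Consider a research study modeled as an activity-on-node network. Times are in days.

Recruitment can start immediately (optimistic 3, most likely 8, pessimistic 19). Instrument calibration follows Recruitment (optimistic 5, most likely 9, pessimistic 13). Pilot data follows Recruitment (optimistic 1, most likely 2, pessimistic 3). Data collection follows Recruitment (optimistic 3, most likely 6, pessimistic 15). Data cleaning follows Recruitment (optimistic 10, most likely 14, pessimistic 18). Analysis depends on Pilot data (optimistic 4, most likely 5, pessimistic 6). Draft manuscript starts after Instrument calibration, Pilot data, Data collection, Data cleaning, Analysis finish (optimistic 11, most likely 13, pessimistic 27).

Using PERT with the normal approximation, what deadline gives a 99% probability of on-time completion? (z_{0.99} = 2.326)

te_Recruitment = (3 + 4·8 + 19)/6 = 54/6 = 9; σ²_Recruitment = ((19−3)/6)² = 7.111
te_Instrument calibration = (5 + 4·9 + 13)/6 = 54/6 = 9; σ²_Instrument calibration = ((13−5)/6)² = 1.778
te_Pilot data = (1 + 4·2 + 3)/6 = 12/6 = 2; σ²_Pilot data = ((3−1)/6)² = 0.111
te_Data collection = (3 + 4·6 + 15)/6 = 42/6 = 7; σ²_Data collection = ((15−3)/6)² = 4.000
te_Data cleaning = (10 + 4·14 + 18)/6 = 84/6 = 14; σ²_Data cleaning = ((18−10)/6)² = 1.778
te_Analysis = (4 + 4·5 + 6)/6 = 30/6 = 5; σ²_Analysis = ((6−4)/6)² = 0.111
te_Draft manuscript = (11 + 4·13 + 27)/6 = 90/6 = 15; σ²_Draft manuscript = ((27−11)/6)² = 7.111

Forward pass:
ES_Recruitment = 0; EF_Recruitment = 9
ES_Instrument calibration = 9; EF_Instrument calibration = 9+9 = 18
ES_Pilot data = 9; EF_Pilot data = 9+2 = 11
ES_Data collection = 9; EF_Data collection = 9+7 = 16
ES_Data cleaning = 9; EF_Data cleaning = 9+14 = 23
ES_Analysis = 11; EF_Analysis = 11+5 = 16
ES_Draft manuscript = max(EF_Instrument calibration=18, EF_Pilot data=11, EF_Data collection=16, EF_Data cleaning=23, EF_Analysis=16) = 23; EF_Draft manuscript = 23+15 = 38
Expected project duration μ = 38 days. Critical path: Recruitment → Data cleaning → Draft manuscript.

Variance along critical path = 7.111 + 1.778 + 7.111 = 16.000; σ = 4.000 days.
D = μ + z·σ = 38 + 2.326·4.000 = 47.3 days

47.3 days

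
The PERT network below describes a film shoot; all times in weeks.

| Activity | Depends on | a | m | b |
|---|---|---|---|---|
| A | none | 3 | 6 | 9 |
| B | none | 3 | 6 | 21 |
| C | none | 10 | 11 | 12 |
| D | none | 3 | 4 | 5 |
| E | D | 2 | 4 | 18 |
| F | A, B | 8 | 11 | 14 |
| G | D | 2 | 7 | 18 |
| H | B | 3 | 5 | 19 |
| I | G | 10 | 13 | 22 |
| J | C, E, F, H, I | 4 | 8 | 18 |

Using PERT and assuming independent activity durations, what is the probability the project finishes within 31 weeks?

0.164

te_A = (3 + 4·6 + 9)/6 = 36/6 = 6; σ²_A = ((9−3)/6)² = 1.000
te_B = (3 + 4·6 + 21)/6 = 48/6 = 8; σ²_B = ((21−3)/6)² = 9.000
te_C = (10 + 4·11 + 12)/6 = 66/6 = 11; σ²_C = ((12−10)/6)² = 0.111
te_D = (3 + 4·4 + 5)/6 = 24/6 = 4; σ²_D = ((5−3)/6)² = 0.111
te_E = (2 + 4·4 + 18)/6 = 36/6 = 6; σ²_E = ((18−2)/6)² = 7.111
te_F = (8 + 4·11 + 14)/6 = 66/6 = 11; σ²_F = ((14−8)/6)² = 1.000
te_G = (2 + 4·7 + 18)/6 = 48/6 = 8; σ²_G = ((18−2)/6)² = 7.111
te_H = (3 + 4·5 + 19)/6 = 42/6 = 7; σ²_H = ((19−3)/6)² = 7.111
te_I = (10 + 4·13 + 22)/6 = 84/6 = 14; σ²_I = ((22−10)/6)² = 4.000
te_J = (4 + 4·8 + 18)/6 = 54/6 = 9; σ²_J = ((18−4)/6)² = 5.444

Forward pass:
ES_A = 0; EF_A = 6
ES_B = 0; EF_B = 8
ES_C = 0; EF_C = 11
ES_D = 0; EF_D = 4
ES_E = 4; EF_E = 4+6 = 10
ES_F = max(EF_A=6, EF_B=8) = 8; EF_F = 8+11 = 19
ES_G = 4; EF_G = 4+8 = 12
ES_H = 8; EF_H = 8+7 = 15
ES_I = 12; EF_I = 12+14 = 26
ES_J = max(EF_C=11, EF_E=10, EF_F=19, EF_H=15, EF_I=26) = 26; EF_J = 26+9 = 35
Expected project duration μ = 35 weeks. Critical path: D → G → I → J.

Variance along critical path = 0.111 + 7.111 + 4.000 + 5.444 = 16.667; σ = √16.667 = 4.082 weeks.
Z = (31 − 35) / 4.082 = -0.980
P(T ≤ 31) = Φ(-0.980) ≈ 0.164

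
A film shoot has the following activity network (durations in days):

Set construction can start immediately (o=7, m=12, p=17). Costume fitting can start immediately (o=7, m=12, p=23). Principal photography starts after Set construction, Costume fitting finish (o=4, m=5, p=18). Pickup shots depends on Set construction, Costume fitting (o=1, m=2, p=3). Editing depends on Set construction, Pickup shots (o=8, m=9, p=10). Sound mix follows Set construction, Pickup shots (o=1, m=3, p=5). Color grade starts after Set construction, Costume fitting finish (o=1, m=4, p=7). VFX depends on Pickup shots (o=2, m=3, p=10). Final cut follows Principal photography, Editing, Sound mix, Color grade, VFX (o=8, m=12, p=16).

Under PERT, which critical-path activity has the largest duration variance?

te_Set construction = (7 + 4·12 + 17)/6 = 72/6 = 12; σ²_Set construction = ((17−7)/6)² = 2.778
te_Costume fitting = (7 + 4·12 + 23)/6 = 78/6 = 13; σ²_Costume fitting = ((23−7)/6)² = 7.111
te_Principal photography = (4 + 4·5 + 18)/6 = 42/6 = 7; σ²_Principal photography = ((18−4)/6)² = 5.444
te_Pickup shots = (1 + 4·2 + 3)/6 = 12/6 = 2; σ²_Pickup shots = ((3−1)/6)² = 0.111
te_Editing = (8 + 4·9 + 10)/6 = 54/6 = 9; σ²_Editing = ((10−8)/6)² = 0.111
te_Sound mix = (1 + 4·3 + 5)/6 = 18/6 = 3; σ²_Sound mix = ((5−1)/6)² = 0.444
te_Color grade = (1 + 4·4 + 7)/6 = 24/6 = 4; σ²_Color grade = ((7−1)/6)² = 1.000
te_VFX = (2 + 4·3 + 10)/6 = 24/6 = 4; σ²_VFX = ((10−2)/6)² = 1.778
te_Final cut = (8 + 4·12 + 16)/6 = 72/6 = 12; σ²_Final cut = ((16−8)/6)² = 1.778

Forward pass:
ES_Set construction = 0; EF_Set construction = 12
ES_Costume fitting = 0; EF_Costume fitting = 13
ES_Principal photography = max(EF_Set construction=12, EF_Costume fitting=13) = 13; EF_Principal photography = 13+7 = 20
ES_Pickup shots = max(EF_Set construction=12, EF_Costume fitting=13) = 13; EF_Pickup shots = 13+2 = 15
ES_Editing = max(EF_Set construction=12, EF_Pickup shots=15) = 15; EF_Editing = 15+9 = 24
ES_Sound mix = max(EF_Set construction=12, EF_Pickup shots=15) = 15; EF_Sound mix = 15+3 = 18
ES_Color grade = max(EF_Set construction=12, EF_Costume fitting=13) = 13; EF_Color grade = 13+4 = 17
ES_VFX = 15; EF_VFX = 15+4 = 19
ES_Final cut = max(EF_Principal photography=20, EF_Editing=24, EF_Sound mix=18, EF_Color grade=17, EF_VFX=19) = 24; EF_Final cut = 24+12 = 36
Expected project duration μ = 36 days. Critical path: Costume fitting → Pickup shots → Editing → Final cut.

Variances on critical path: σ²_Costume fitting=7.111, σ²_Pickup shots=0.111, σ²_Editing=0.111, σ²_Final cut=1.778.
Largest is σ²_Costume fitting = 7.111.

Costume fitting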